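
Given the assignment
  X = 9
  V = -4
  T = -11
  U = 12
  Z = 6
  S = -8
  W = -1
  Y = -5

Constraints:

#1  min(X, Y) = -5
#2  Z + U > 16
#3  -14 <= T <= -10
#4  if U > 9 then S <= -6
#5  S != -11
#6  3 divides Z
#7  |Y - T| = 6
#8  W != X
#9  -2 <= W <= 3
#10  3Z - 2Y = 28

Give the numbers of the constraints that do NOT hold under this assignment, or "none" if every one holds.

All constraints are satisfied.

#1 min(9, -5) = -5 — OK.
#2 Z + U = 6 + 12 = 18; 18 > 16 — OK.
#3 T = -11 lies in [-14, -10] — OK.
#4 U = 12 > 9, so we need S ≤ -6; S = -8 ≤ -6 — OK.
#5 S = -8, and -8 ≠ -11 — OK.
#6 6 / 3 = 2, so 3 divides 6 — OK.
#7 |-5 - (-11)| = 6 — OK.
#8 W = -1, X = 9; distinct — OK.
#9 W = -1 lies in [-2, 3] — OK.
#10 3Z - 2Y = 3(6) - 2(-5) = 28 — OK.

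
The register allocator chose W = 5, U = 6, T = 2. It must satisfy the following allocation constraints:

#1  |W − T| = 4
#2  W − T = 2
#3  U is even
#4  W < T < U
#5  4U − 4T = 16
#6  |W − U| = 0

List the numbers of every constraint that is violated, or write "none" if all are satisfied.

#1 |5 − 2| = 3, not 4  FAIL
#2 W − T = 5 − 2 = 3, not 2  FAIL
#3 U = 6 is even  OK
#4 values 5, 2, 6; W = 5 is not < T = 2  FAIL
#5 4U − 4T = 4(6) − 4(2) = 16  OK
#6 |5 − 6| = 1, not 0  FAIL

Violated: 1, 2, 4, and 6.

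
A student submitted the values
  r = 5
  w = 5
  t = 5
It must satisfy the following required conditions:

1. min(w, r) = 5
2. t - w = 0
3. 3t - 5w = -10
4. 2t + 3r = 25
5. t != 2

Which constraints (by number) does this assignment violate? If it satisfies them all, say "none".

The assignment satisfies every constraint.

1. min(5, 5) = 5 — satisfied.
2. t - w = 5 - 5 = 0 — satisfied.
3. 3t - 5w = 3(5) - 5(5) = -10 — satisfied.
4. 2t + 3r = 2(5) + 3(5) = 25 — satisfied.
5. t = 5, and 5 ≠ 2 — satisfied.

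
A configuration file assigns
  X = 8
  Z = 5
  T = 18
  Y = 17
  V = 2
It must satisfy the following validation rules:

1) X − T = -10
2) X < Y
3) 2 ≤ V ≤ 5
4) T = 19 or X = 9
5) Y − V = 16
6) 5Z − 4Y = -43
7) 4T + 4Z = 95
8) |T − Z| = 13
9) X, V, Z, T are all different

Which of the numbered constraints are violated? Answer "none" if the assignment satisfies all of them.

1) X − T = 8 − 18 = -10  yes
2) X = 8, Y = 17; 8 < 17  yes
3) V = 2 lies in [2, 5]  yes
4) T = 18 ≠ 19 and X = 8 ≠ 9; both disjuncts false  no
5) Y − V = 17 − 2 = 15, not 16  no
6) 5Z − 4Y = 5(5) − 4(17) = -43  yes
7) 4T + 4Z = 4(18) + 4(5) = 92, not 95  no
8) |18 − 5| = 13  yes
9) values 8, 2, 5, 18 are pairwise distinct  yes

No — constraints 4, 5, 7 are not satisfied.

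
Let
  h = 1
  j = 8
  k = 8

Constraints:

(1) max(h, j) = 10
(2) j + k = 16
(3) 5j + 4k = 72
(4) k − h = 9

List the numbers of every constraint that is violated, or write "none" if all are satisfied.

No — constraints 1, 4 are not satisfied.

(1) max(1, 8) = 8, not 10 — does not hold.
(2) j + k = 8 + 8 = 16 — holds.
(3) 5j + 4k = 5(8) + 4(8) = 72 — holds.
(4) k − h = 8 − 1 = 7, not 9 — does not hold.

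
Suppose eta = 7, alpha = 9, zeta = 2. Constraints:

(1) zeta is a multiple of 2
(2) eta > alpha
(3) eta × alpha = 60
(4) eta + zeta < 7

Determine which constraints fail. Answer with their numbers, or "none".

Constraints 2, 3, and 4 do not hold.

(1) 2 / 2 = 1, so 2 divides 2 — holds.
(2) eta = 7, alpha = 9; 7 ≤ 9 (want >) — fails.
(3) eta × alpha = 7 × 9 = 63, not 60 — fails.
(4) eta + zeta = 7 + 2 = 9; 9 ≥ 7, bound 7 not met — fails.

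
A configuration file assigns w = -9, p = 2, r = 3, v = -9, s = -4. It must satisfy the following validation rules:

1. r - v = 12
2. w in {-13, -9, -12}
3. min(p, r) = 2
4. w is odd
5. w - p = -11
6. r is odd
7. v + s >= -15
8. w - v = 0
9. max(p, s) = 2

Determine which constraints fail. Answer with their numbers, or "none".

All constraints are satisfied.

1. r - v = 3 - (-9) = 12  ✓
2. w = -9 is in {-13, -9, -12}  ✓
3. min(2, 3) = 2  ✓
4. w = -9 is odd  ✓
5. w - p = -9 - 2 = -11  ✓
6. r = 3 is odd  ✓
7. v + s = -9 + (-4) = -13; -13 ≥ -15  ✓
8. w - v = -9 - (-9) = 0  ✓
9. max(2, -4) = 2  ✓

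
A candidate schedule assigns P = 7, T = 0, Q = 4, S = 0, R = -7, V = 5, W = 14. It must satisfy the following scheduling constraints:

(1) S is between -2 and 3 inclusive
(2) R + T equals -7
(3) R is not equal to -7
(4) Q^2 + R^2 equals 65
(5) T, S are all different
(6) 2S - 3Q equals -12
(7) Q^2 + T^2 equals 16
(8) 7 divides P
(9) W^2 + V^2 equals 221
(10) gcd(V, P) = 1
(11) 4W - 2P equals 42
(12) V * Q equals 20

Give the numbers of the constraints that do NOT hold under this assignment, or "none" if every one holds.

The assignment fails constraints 3, 5.

(1) S = 0 lies in [-2, 3]  ✔
(2) R + T = -7 + 0 = -7  ✔
(3) R = -7, but -7 is required to differ  ✘
(4) Q^2 + R^2 = 4^2 + (-7)^2 = 16 + 49 = 65  ✔
(5) T = S = 0, not all different  ✘
(6) 2S - 3Q = 2(0) - 3(4) = -12  ✔
(7) Q^2 + T^2 = 4^2 + 0^2 = 16 + 0 = 16  ✔
(8) 7 / 7 = 1, so 7 divides 7  ✔
(9) W^2 + V^2 = 14^2 + 5^2 = 196 + 25 = 221  ✔
(10) gcd(5, 7) = 1  ✔
(11) 4W - 2P = 4(14) - 2(7) = 42  ✔
(12) V * Q = 5 * 4 = 20  ✔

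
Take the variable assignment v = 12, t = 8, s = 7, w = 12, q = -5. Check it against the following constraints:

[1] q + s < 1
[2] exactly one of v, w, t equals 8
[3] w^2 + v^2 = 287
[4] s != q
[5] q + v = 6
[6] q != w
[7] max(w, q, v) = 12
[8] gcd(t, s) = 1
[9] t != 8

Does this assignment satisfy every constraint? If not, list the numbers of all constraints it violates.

Constraints 1, 3, 5, and 9 do not hold.

[1] q + s = -5 + 7 = 2; 2 ≥ 1, bound 1 not met — does not hold.
[2] v=12, w=12, t=8; 1 of them equals 8 — holds.
[3] w^2 + v^2 = 12^2 + 12^2 = 144 + 144 = 288, not 287 — does not hold.
[4] s = 7, q = -5; distinct — holds.
[5] q + v = -5 + 12 = 7, not 6 — does not hold.
[6] q = -5, w = 12; distinct — holds.
[7] max(12, -5, 12) = 12 — holds.
[8] gcd(8, 7) = 1 — holds.
[9] t = 8, but 8 is required to differ — does not hold.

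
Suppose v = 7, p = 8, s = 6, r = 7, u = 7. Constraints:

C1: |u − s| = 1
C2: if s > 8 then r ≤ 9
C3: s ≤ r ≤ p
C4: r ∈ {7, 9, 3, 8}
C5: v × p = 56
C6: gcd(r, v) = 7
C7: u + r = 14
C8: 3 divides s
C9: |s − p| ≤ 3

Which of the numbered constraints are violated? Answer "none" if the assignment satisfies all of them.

None — every constraint holds.

C1: |7 − 6| = 1  OK
C2: s = 6, not > 8; antecedent false, conditional vacuously true  OK
C3: values 6 ≤ 7 ≤ 8  OK
C4: r = 7 is in {7, 9, 3, 8}  OK
C5: v × p = 7 × 8 = 56  OK
C6: gcd(7, 7) = 7  OK
C7: u + r = 7 + 7 = 14  OK
C8: 6 / 3 = 2, so 3 divides 6  OK
C9: |6 − 8| = 2; 2 ≤ 3  OK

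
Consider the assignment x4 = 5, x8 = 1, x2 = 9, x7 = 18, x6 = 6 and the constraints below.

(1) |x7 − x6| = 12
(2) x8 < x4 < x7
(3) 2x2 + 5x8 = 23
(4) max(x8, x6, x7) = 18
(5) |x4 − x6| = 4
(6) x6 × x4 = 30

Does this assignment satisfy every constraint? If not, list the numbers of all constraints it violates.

(1) |18 − 6| = 12  holds
(2) values 1 < 5 < 18  holds
(3) 2x2 + 5x8 = 2(9) + 5(1) = 23  holds
(4) max(1, 6, 18) = 18  holds
(5) |5 − 6| = 1, not 4  fails
(6) x6 × x4 = 6 × 5 = 30  holds

The assignment fails constraint 5.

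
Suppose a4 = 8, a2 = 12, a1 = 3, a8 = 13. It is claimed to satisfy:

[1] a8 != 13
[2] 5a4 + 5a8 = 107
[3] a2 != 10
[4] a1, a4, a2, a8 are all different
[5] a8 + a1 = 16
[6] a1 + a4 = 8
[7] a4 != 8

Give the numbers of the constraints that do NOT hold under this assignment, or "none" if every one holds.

The assignment fails constraints 1, 2, 6, 7.

[1] a8 = 13, but 13 is required to differ — violated.
[2] 5a4 + 5a8 = 5(8) + 5(13) = 105, not 107 — violated.
[3] a2 = 12, and 12 ≠ 10 — OK.
[4] values 3, 8, 12, 13 are pairwise distinct — OK.
[5] a8 + a1 = 13 + 3 = 16 — OK.
[6] a1 + a4 = 3 + 8 = 11, not 8 — violated.
[7] a4 = 8, but 8 is required to differ — violated.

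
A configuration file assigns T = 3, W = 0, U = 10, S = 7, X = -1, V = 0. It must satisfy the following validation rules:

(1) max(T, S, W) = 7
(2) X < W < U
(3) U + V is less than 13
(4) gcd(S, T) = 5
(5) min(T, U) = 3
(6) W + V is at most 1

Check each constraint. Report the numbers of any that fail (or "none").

(1) max(3, 7, 0) = 7 — holds.
(2) values -1 < 0 < 10 — holds.
(3) U + V = 10 + 0 = 10; 10 < 13 — holds.
(4) gcd(7, 3) = 1, not 5 — does not hold.
(5) min(3, 10) = 3 — holds.
(6) W + V = 0 + 0 = 0; 0 ≤ 1 — holds.

Constraint 4 does not hold.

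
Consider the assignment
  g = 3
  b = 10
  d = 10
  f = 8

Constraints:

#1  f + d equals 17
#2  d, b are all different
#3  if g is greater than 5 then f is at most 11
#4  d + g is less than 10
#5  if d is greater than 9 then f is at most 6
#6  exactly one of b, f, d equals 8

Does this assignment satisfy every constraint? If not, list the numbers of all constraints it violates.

#1 f + d = 8 + 10 = 18, not 17  ✘
#2 d = b = 10, not all different  ✘
#3 g = 3, not > 5; antecedent false, conditional vacuously true  ✔
#4 d + g = 10 + 3 = 13; 13 ≥ 10, bound 10 not met  ✘
#5 d = 10 > 9, so we need f ≤ 6; but f = 8 > 6  ✘
#6 b=10, f=8, d=10; 1 of them equals 8  ✔

Violated: 1, 2, 4, 5.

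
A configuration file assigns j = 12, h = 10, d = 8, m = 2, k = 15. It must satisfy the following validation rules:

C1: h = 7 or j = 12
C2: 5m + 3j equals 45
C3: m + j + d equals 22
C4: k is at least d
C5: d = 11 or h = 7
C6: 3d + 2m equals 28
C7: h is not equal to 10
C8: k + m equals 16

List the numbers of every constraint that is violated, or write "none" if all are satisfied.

C1: h = 10 ≠ 7, but j = 12 = 12 (second disjunct) — OK.
C2: 5m + 3j = 5(2) + 3(12) = 46, not 45 — violated.
C3: m + j + d = 2 + 12 + 8 = 22 — OK.
C4: k = 15, d = 8; 15 ≥ 8 — OK.
C5: d = 8 ≠ 11 and h = 10 ≠ 7; both disjuncts false — violated.
C6: 3d + 2m = 3(8) + 2(2) = 28 — OK.
C7: h = 10, but 10 is required to differ — violated.
C8: k + m = 15 + 2 = 17, not 16 — violated.

The assignment fails constraints 2, 5, 7, and 8.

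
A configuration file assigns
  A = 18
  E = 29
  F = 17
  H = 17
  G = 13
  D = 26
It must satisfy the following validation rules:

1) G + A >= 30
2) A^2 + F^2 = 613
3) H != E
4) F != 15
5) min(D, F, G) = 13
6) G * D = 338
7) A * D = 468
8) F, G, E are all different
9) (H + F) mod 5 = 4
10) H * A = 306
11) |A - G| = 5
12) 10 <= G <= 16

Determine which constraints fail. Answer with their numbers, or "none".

1) G + A = 13 + 18 = 31; 31 ≥ 30 — satisfied.
2) A^2 + F^2 = 18^2 + 17^2 = 324 + 289 = 613 — satisfied.
3) H = 17, E = 29; distinct — satisfied.
4) F = 17, and 17 ≠ 15 — satisfied.
5) min(26, 17, 13) = 13 — satisfied.
6) G * D = 13 * 26 = 338 — satisfied.
7) A * D = 18 * 26 = 468 — satisfied.
8) values 17, 13, 29 are pairwise distinct — satisfied.
9) H + F = 34; 34 mod 5 = 4 — satisfied.
10) H * A = 17 * 18 = 306 — satisfied.
11) |18 - 13| = 5 — satisfied.
12) G = 13 lies in [10, 16] — satisfied.

No violations.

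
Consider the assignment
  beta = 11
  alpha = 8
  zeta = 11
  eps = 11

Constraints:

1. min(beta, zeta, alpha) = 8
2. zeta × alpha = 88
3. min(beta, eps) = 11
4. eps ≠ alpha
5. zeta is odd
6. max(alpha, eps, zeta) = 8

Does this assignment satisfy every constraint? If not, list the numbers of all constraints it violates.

Constraint 6 is violated.

1. min(11, 11, 8) = 8  holds
2. zeta × alpha = 11 × 8 = 88  holds
3. min(11, 11) = 11  holds
4. eps = 11, alpha = 8; distinct  holds
5. zeta = 11 is odd  holds
6. max(8, 11, 11) = 11, not 8  fails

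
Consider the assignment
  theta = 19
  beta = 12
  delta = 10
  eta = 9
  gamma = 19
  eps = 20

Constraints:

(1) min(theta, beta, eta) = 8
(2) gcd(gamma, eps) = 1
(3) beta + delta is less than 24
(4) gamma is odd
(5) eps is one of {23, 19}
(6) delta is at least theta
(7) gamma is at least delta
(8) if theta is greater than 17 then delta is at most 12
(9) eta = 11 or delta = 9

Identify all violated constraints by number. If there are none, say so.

Constraints 1, 5, 6, 9 do not hold.

(1) min(19, 12, 9) = 9, not 8  no
(2) gcd(19, 20) = 1  yes
(3) beta + delta = 12 + 10 = 22; 22 < 24  yes
(4) gamma = 19 is odd  yes
(5) eps = 20 is not in {23, 19}  no
(6) delta = 10, theta = 19; 10 < 19 (want ≥)  no
(7) gamma = 19, delta = 10; 19 ≥ 10  yes
(8) theta = 19 > 17, so we need delta ≤ 12; delta = 10 ≤ 12  yes
(9) eta = 9 ≠ 11 and delta = 10 ≠ 9; both disjuncts false  no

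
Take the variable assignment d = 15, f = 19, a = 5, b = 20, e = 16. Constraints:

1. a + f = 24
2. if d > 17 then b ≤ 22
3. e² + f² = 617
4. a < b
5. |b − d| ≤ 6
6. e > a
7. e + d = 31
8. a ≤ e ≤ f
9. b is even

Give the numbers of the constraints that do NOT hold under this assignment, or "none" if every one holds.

No violations.

1. a + f = 5 + 19 = 24 — holds.
2. d = 15, not > 17; antecedent false, conditional vacuously true — holds.
3. e² + f² = 16² + 19² = 256 + 361 = 617 — holds.
4. a = 5, b = 20; 5 < 20 — holds.
5. |20 − 15| = 5; 5 ≤ 6 — holds.
6. e = 16, a = 5; 16 > 5 — holds.
7. e + d = 16 + 15 = 31 — holds.
8. values 5 ≤ 16 ≤ 19 — holds.
9. b = 20 is even — holds.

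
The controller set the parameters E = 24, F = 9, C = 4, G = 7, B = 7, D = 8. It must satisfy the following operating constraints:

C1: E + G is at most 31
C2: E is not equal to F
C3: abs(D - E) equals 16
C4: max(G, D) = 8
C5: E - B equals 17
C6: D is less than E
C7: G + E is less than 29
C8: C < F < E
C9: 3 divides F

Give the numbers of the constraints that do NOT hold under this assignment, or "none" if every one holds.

C1: E + G = 24 + 7 = 31; 31 ≤ 31  true
C2: E = 24, F = 9; distinct  true
C3: abs(8 - 24) = 16  true
C4: max(7, 8) = 8  true
C5: E - B = 24 - 7 = 17  true
C6: D = 8, E = 24; 8 < 24  true
C7: G + E = 7 + 24 = 31; 31 ≥ 29, bound 29 not met  false
C8: values 4 < 9 < 24  true
C9: 9 / 3 = 3, so 3 divides 9  true

The assignment fails constraint 7.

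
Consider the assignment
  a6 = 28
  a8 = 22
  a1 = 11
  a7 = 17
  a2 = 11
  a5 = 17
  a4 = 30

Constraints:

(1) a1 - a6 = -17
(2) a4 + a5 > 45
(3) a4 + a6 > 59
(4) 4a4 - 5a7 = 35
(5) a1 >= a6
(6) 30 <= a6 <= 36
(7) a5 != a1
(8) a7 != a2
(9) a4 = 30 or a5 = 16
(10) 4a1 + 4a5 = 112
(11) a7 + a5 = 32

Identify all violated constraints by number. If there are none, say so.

Constraints 3, 5, 6, 11 do not hold.

(1) a1 - a6 = 11 - 28 = -17 — satisfied.
(2) a4 + a5 = 30 + 17 = 47; 47 > 45 — satisfied.
(3) a4 + a6 = 30 + 28 = 58; 58 ≤ 59, bound 59 not met — violated.
(4) 4a4 - 5a7 = 4(30) - 5(17) = 35 — satisfied.
(5) a1 = 11, a6 = 28; 11 < 28 (want ≥) — violated.
(6) a6 = 28 is outside [30, 36] — violated.
(7) a5 = 17, a1 = 11; distinct — satisfied.
(8) a7 = 17, a2 = 11; distinct — satisfied.
(9) a4 = 30 = 30 (first disjunct) — satisfied.
(10) 4a1 + 4a5 = 4(11) + 4(17) = 112 — satisfied.
(11) a7 + a5 = 17 + 17 = 34, not 32 — violated.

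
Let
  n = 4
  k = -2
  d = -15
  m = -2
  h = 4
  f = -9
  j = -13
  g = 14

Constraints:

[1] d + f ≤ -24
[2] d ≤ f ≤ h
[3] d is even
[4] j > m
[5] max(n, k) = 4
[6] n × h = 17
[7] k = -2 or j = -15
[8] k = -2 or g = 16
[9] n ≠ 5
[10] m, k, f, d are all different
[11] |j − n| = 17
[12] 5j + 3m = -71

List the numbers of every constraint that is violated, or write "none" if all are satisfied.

No — constraints 3, 4, 6, 10 are not satisfied.

[1] d + f = -15 + (-9) = -24; -24 ≤ -24  OK
[2] values -15 ≤ -9 ≤ 4  OK
[3] d = -15 is odd  FAIL
[4] j = -13, m = -2; -13 ≤ -2 (want >)  FAIL
[5] max(4, -2) = 4  OK
[6] n × h = 4 × 4 = 16, not 17  FAIL
[7] k = -2 = -2 (first disjunct)  OK
[8] k = -2 = -2 (first disjunct)  OK
[9] n = 4, and 4 ≠ 5  OK
[10] m = k = -2, not all different  FAIL
[11] |-13 − 4| = 17  OK
[12] 5j + 3m = 5(-13) + 3(-2) = -71  OK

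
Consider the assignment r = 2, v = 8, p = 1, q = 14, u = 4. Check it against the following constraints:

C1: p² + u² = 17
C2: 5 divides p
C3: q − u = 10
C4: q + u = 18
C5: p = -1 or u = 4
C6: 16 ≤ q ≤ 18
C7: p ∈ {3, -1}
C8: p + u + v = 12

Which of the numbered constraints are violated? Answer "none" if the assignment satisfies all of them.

C1: p² + u² = 1² + 4² = 1 + 16 = 17 — satisfied.
C2: 1 = 5×0 + 1, so 5 does not divide 1 — violated.
C3: q − u = 14 − 4 = 10 — satisfied.
C4: q + u = 14 + 4 = 18 — satisfied.
C5: p = 1 ≠ -1, but u = 4 = 4 (second disjunct) — satisfied.
C6: q = 14 is outside [16, 18] — violated.
C7: p = 1 is not in {3, -1} — violated.
C8: p + u + v = 1 + 4 + 8 = 13, not 12 — violated.

No — constraints 2, 6, 7, 8 are not satisfied.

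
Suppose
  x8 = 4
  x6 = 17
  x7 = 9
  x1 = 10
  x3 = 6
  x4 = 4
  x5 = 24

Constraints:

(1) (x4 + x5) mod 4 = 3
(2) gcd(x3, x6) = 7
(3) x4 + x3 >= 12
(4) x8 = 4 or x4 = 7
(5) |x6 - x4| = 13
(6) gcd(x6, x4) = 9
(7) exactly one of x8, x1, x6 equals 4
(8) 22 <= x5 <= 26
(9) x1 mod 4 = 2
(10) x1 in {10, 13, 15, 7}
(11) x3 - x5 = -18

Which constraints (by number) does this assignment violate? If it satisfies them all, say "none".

Violated: 1, 2, 3, 6.

(1) x4 + x5 = 28; 28 mod 4 = 0, not 3  FAIL
(2) gcd(6, 17) = 1, not 7  FAIL
(3) x4 + x3 = 4 + 6 = 10; 10 < 12, bound 12 not met  FAIL
(4) x8 = 4 = 4 (first disjunct)  OK
(5) |17 - 4| = 13  OK
(6) gcd(17, 4) = 1, not 9  FAIL
(7) x8=4, x1=10, x6=17; 1 of them equals 4  OK
(8) x5 = 24 lies in [22, 26]  OK
(9) 10 mod 4 = 2  OK
(10) x1 = 10 is in {10, 13, 15, 7}  OK
(11) x3 - x5 = 6 - 24 = -18  OK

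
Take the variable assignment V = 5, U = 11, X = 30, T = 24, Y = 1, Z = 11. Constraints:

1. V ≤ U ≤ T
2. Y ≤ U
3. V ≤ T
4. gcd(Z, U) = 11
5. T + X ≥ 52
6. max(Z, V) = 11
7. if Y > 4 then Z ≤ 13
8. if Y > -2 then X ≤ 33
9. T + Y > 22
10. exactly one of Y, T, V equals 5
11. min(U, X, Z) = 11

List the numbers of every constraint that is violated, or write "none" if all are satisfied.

1. values 5 ≤ 11 ≤ 24  ✔
2. Y = 1, U = 11; 1 ≤ 11  ✔
3. V = 5, T = 24; 5 ≤ 24  ✔
4. gcd(11, 11) = 11  ✔
5. T + X = 24 + 30 = 54; 54 ≥ 52  ✔
6. max(11, 5) = 11  ✔
7. Y = 1, not > 4; antecedent false, conditional vacuously true  ✔
8. Y = 1 > -2, so we need X ≤ 33; X = 30 ≤ 33  ✔
9. T + Y = 24 + 1 = 25; 25 > 22  ✔
10. Y=1, T=24, V=5; 1 of them equals 5  ✔
11. min(11, 30, 11) = 11  ✔

The assignment satisfies every constraint.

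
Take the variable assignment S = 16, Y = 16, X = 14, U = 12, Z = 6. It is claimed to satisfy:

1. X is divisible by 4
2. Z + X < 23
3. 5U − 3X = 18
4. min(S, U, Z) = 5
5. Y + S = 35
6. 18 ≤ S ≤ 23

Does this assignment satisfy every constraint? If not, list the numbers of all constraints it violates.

1. 14 = 4×3 + 2, so 4 does not divide 14  false
2. Z + X = 6 + 14 = 20; 20 < 23  true
3. 5U − 3X = 5(12) − 3(14) = 18  true
4. min(16, 12, 6) = 6, not 5  false
5. Y + S = 16 + 16 = 32, not 35  false
6. S = 16 is outside [18, 23]  false

No — constraints 1, 4, 5, and 6 are not satisfied.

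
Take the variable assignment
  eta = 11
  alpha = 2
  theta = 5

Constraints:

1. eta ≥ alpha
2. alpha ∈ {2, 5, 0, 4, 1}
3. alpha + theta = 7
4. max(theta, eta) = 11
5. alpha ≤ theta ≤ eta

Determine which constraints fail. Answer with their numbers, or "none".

1. eta = 11, alpha = 2; 11 ≥ 2  yes
2. alpha = 2 is in {2, 5, 0, 4, 1}  yes
3. alpha + theta = 2 + 5 = 7  yes
4. max(5, 11) = 11  yes
5. values 2 ≤ 5 ≤ 11  yes

Yes — all constraints hold.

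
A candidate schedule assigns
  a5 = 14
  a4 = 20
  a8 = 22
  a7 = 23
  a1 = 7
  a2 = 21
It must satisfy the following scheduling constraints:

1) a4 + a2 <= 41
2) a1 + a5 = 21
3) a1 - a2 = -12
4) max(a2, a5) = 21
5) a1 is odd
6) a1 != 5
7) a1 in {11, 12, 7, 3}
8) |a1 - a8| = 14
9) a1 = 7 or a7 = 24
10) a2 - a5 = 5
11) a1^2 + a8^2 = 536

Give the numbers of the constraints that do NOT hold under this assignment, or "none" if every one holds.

Constraints 3, 8, 10, and 11 are violated.

1) a4 + a2 = 20 + 21 = 41; 41 ≤ 41 — holds.
2) a1 + a5 = 7 + 14 = 21 — holds.
3) a1 - a2 = 7 - 21 = -14, not -12 — fails.
4) max(21, 14) = 21 — holds.
5) a1 = 7 is odd — holds.
6) a1 = 7, and 7 ≠ 5 — holds.
7) a1 = 7 is in {11, 12, 7, 3} — holds.
8) |7 - 22| = 15, not 14 — fails.
9) a1 = 7 = 7 (first disjunct) — holds.
10) a2 - a5 = 21 - 14 = 7, not 5 — fails.
11) a1^2 + a8^2 = 7^2 + 22^2 = 49 + 484 = 533, not 536 — fails.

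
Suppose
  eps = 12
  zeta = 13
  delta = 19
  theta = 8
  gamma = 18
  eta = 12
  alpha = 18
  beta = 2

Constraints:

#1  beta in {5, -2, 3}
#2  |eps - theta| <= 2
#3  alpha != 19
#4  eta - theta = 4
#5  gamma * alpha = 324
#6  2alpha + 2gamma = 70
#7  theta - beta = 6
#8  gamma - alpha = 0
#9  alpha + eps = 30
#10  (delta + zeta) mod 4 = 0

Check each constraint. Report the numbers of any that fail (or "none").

#1 beta = 2 is not in {5, -2, 3} — violated.
#2 |12 - 8| = 4; 4 > 2, exceeds bound 2 — violated.
#3 alpha = 18, and 18 ≠ 19 — OK.
#4 eta - theta = 12 - 8 = 4 — OK.
#5 gamma * alpha = 18 * 18 = 324 — OK.
#6 2alpha + 2gamma = 2(18) + 2(18) = 72, not 70 — violated.
#7 theta - beta = 8 - 2 = 6 — OK.
#8 gamma - alpha = 18 - 18 = 0 — OK.
#9 alpha + eps = 18 + 12 = 30 — OK.
#10 delta + zeta = 32; 32 mod 4 = 0 — OK.

Constraints 1, 2, 6 do not hold.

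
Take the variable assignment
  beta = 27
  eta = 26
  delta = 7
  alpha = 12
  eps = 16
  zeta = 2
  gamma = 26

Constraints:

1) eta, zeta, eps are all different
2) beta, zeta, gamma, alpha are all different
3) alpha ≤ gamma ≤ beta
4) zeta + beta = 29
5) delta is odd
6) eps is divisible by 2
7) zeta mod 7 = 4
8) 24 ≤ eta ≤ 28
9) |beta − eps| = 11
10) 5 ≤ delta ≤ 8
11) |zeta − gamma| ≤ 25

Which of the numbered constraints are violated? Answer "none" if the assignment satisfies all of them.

No — constraint 7 is not satisfied.

1) values 26, 2, 16 are pairwise distinct — holds.
2) values 27, 2, 26, 12 are pairwise distinct — holds.
3) values 12 ≤ 26 ≤ 27 — holds.
4) zeta + beta = 2 + 27 = 29 — holds.
5) delta = 7 is odd — holds.
6) 16 / 2 = 8, so 2 divides 16 — holds.
7) 2 mod 7 = 2, not 4 — fails.
8) eta = 26 lies in [24, 28] — holds.
9) |27 − 16| = 11 — holds.
10) delta = 7 lies in [5, 8] — holds.
11) |2 − 26| = 24; 24 ≤ 25 — holds.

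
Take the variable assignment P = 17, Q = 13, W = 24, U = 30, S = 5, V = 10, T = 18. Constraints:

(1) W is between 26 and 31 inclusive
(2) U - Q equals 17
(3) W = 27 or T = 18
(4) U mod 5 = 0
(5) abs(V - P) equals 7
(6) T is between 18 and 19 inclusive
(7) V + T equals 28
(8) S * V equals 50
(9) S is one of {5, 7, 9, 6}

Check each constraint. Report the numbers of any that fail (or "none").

Constraint 1 does not hold.

(1) W = 24 is outside [26, 31]  fails
(2) U - Q = 30 - 13 = 17  holds
(3) W = 24 ≠ 27, but T = 18 = 18 (second disjunct)  holds
(4) 30 mod 5 = 0  holds
(5) abs(10 - 17) = 7  holds
(6) T = 18 lies in [18, 19]  holds
(7) V + T = 10 + 18 = 28  holds
(8) S * V = 5 * 10 = 50  holds
(9) S = 5 is in {5, 7, 9, 6}  holds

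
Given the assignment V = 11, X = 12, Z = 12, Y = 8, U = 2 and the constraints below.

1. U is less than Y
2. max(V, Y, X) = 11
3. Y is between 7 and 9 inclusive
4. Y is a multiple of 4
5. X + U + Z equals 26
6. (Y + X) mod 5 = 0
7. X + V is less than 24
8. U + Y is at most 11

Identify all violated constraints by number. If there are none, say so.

1. U = 2, Y = 8; 2 < 8  yes
2. max(11, 8, 12) = 12, not 11  no
3. Y = 8 lies in [7, 9]  yes
4. 8 / 4 = 2, so 4 divides 8  yes
5. X + U + Z = 12 + 2 + 12 = 26  yes
6. Y + X = 20; 20 mod 5 = 0  yes
7. X + V = 12 + 11 = 23; 23 < 24  yes
8. U + Y = 2 + 8 = 10; 10 ≤ 11  yes

Constraint 2 is violated.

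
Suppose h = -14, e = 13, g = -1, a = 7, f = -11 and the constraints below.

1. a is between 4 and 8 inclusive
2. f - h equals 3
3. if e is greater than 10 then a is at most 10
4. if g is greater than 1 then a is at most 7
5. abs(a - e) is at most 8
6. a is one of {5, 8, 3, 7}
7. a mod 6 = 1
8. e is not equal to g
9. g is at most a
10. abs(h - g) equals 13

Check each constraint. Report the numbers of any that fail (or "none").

1. a = 7 lies in [4, 8] — holds.
2. f - h = -11 - (-14) = 3 — holds.
3. e = 13 > 10, so we need a ≤ 10; a = 7 ≤ 10 — holds.
4. g = -1, not > 1; antecedent false, conditional vacuously true — holds.
5. abs(7 - 13) = 6; 6 ≤ 8 — holds.
6. a = 7 is in {5, 8, 3, 7} — holds.
7. 7 mod 6 = 1 — holds.
8. e = 13, g = -1; distinct — holds.
9. g = -1, a = 7; -1 ≤ 7 — holds.
10. abs(-14 - (-1)) = 13 — holds.

Yes — all constraints hold.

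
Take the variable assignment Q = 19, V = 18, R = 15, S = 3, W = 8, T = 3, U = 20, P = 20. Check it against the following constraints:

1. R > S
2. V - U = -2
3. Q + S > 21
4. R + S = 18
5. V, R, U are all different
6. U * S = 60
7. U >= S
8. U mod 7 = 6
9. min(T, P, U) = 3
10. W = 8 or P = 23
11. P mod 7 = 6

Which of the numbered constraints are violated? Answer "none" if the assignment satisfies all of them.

1. R = 15, S = 3; 15 > 3 — holds.
2. V - U = 18 - 20 = -2 — holds.
3. Q + S = 19 + 3 = 22; 22 > 21 — holds.
4. R + S = 15 + 3 = 18 — holds.
5. values 18, 15, 20 are pairwise distinct — holds.
6. U * S = 20 * 3 = 60 — holds.
7. U = 20, S = 3; 20 ≥ 3 — holds.
8. 20 mod 7 = 6 — holds.
9. min(3, 20, 20) = 3 — holds.
10. W = 8 = 8 (first disjunct) — holds.
11. 20 mod 7 = 6 — holds.

No violations.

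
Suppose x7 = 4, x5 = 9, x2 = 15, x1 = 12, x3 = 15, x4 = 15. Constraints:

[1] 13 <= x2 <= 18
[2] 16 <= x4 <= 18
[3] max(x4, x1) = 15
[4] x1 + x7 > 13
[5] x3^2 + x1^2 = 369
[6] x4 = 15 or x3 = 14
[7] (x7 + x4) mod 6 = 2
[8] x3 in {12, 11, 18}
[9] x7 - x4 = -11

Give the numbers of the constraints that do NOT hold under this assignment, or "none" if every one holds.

[1] x2 = 15 lies in [13, 18]  holds
[2] x4 = 15 is outside [16, 18]  fails
[3] max(15, 12) = 15  holds
[4] x1 + x7 = 12 + 4 = 16; 16 > 13  holds
[5] x3^2 + x1^2 = 15^2 + 12^2 = 225 + 144 = 369  holds
[6] x4 = 15 = 15 (first disjunct)  holds
[7] x7 + x4 = 19; 19 mod 6 = 1, not 2  fails
[8] x3 = 15 is not in {12, 11, 18}  fails
[9] x7 - x4 = 4 - 15 = -11  holds

Constraints 2, 7, 8 are violated.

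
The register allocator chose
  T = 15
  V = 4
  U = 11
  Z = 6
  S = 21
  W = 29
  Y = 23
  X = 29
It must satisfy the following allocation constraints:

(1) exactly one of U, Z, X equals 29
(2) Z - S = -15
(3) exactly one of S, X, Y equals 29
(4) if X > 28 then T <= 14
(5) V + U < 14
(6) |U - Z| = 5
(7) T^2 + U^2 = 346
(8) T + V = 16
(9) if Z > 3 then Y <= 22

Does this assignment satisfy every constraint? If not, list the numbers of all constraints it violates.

No — constraints 4, 5, 8, and 9 are not satisfied.

(1) U=11, Z=6, X=29; 1 of them equals 29 — holds.
(2) Z - S = 6 - 21 = -15 — holds.
(3) S=21, X=29, Y=23; 1 of them equals 29 — holds.
(4) X = 29 > 28, so we need T ≤ 14; but T = 15 > 14 — does not hold.
(5) V + U = 4 + 11 = 15; 15 ≥ 14, bound 14 not met — does not hold.
(6) |11 - 6| = 5 — holds.
(7) T^2 + U^2 = 15^2 + 11^2 = 225 + 121 = 346 — holds.
(8) T + V = 15 + 4 = 19, not 16 — does not hold.
(9) Z = 6 > 3, so we need Y ≤ 22; but Y = 23 > 22 — does not hold.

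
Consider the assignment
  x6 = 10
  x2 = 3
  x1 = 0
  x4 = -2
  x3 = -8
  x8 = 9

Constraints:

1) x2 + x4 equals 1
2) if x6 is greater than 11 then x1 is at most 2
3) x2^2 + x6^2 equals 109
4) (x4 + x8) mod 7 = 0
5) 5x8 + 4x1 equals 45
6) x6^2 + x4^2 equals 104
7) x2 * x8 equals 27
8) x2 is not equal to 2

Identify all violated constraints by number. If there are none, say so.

None — every constraint holds.

1) x2 + x4 = 3 + (-2) = 1 — satisfied.
2) x6 = 10, not > 11; antecedent false, conditional vacuously true — satisfied.
3) x2^2 + x6^2 = 3^2 + 10^2 = 9 + 100 = 109 — satisfied.
4) x4 + x8 = 7; 7 mod 7 = 0 — satisfied.
5) 5x8 + 4x1 = 5(9) + 4(0) = 45 — satisfied.
6) x6^2 + x4^2 = 10^2 + (-2)^2 = 100 + 4 = 104 — satisfied.
7) x2 * x8 = 3 * 9 = 27 — satisfied.
8) x2 = 3, and 3 ≠ 2 — satisfied.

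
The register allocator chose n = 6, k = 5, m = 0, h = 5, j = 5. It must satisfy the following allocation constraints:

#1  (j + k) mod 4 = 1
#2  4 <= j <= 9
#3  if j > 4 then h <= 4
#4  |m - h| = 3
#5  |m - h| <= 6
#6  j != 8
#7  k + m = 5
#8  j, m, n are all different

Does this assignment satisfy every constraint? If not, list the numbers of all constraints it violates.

The assignment fails constraints 1, 3, and 4.

#1 j + k = 10; 10 mod 4 = 2, not 1 — fails.
#2 j = 5 lies in [4, 9] — holds.
#3 j = 5 > 4, so we need h ≤ 4; but h = 5 > 4 — fails.
#4 |0 - 5| = 5, not 3 — fails.
#5 |0 - 5| = 5; 5 ≤ 6 — holds.
#6 j = 5, and 5 ≠ 8 — holds.
#7 k + m = 5 + 0 = 5 — holds.
#8 values 5, 0, 6 are pairwise distinct — holds.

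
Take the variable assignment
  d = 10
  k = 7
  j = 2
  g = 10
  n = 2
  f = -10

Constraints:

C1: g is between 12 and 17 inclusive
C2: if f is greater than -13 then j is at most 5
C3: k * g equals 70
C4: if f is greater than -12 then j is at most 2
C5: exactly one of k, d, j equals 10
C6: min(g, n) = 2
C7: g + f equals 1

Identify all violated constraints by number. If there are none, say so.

Constraints 1, 7 are violated.

C1: g = 10 is outside [12, 17] — does not hold.
C2: f = -10 > -13, so we need j ≤ 5; j = 2 ≤ 5 — holds.
C3: k * g = 7 * 10 = 70 — holds.
C4: f = -10 > -12, so we need j ≤ 2; j = 2 ≤ 2 — holds.
C5: k=7, d=10, j=2; 1 of them equals 10 — holds.
C6: min(10, 2) = 2 — holds.
C7: g + f = 10 + (-10) = 0, not 1 — does not hold.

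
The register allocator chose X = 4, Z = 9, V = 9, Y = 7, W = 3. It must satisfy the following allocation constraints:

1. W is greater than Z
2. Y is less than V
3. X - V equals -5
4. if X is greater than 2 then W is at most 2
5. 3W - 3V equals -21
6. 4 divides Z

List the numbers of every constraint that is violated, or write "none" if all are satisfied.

Constraints 1, 4, 5, 6 do not hold.

1. W = 3, Z = 9; 3 ≤ 9 (want >) — violated.
2. Y = 7, V = 9; 7 < 9 — OK.
3. X - V = 4 - 9 = -5 — OK.
4. X = 4 > 2, so we need W ≤ 2; but W = 3 > 2 — violated.
5. 3W - 3V = 3(3) - 3(9) = -18, not -21 — violated.
6. 9 = 4*2 + 1, so 4 does not divide 9 — violated.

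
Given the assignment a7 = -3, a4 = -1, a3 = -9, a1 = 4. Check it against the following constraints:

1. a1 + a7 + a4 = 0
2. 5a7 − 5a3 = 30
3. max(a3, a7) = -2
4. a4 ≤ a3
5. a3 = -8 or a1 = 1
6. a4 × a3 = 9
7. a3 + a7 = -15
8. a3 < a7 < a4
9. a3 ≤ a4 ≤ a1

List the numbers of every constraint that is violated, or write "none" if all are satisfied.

The assignment fails constraints 3, 4, 5, 7.

1. a1 + a7 + a4 = 4 + (-3) + (-1) = 0  ✓
2. 5a7 − 5a3 = 5(-3) − 5(-9) = 30  ✓
3. max(-9, -3) = -3, not -2  ✗
4. a4 = -1, a3 = -9; -1 > -9 (want ≤)  ✗
5. a3 = -9 ≠ -8 and a1 = 4 ≠ 1; both disjuncts false  ✗
6. a4 × a3 = -1 × (-9) = 9  ✓
7. a3 + a7 = -9 + (-3) = -12, not -15  ✗
8. values -9 < -3 < -1  ✓
9. values -9 ≤ -1 ≤ 4  ✓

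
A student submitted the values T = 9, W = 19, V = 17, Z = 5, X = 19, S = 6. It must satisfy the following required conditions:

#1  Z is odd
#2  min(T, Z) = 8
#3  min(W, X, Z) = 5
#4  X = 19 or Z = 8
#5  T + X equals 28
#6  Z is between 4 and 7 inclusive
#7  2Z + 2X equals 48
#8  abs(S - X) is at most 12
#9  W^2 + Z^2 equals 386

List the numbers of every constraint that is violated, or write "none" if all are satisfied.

#1 Z = 5 is odd — OK.
#2 min(9, 5) = 5, not 8 — violated.
#3 min(19, 19, 5) = 5 — OK.
#4 X = 19 = 19 (first disjunct) — OK.
#5 T + X = 9 + 19 = 28 — OK.
#6 Z = 5 lies in [4, 7] — OK.
#7 2Z + 2X = 2(5) + 2(19) = 48 — OK.
#8 abs(6 - 19) = 13; 13 > 12, exceeds bound 12 — violated.
#9 W^2 + Z^2 = 19^2 + 5^2 = 361 + 25 = 386 — OK.

No — constraints 2, 8 are not satisfied.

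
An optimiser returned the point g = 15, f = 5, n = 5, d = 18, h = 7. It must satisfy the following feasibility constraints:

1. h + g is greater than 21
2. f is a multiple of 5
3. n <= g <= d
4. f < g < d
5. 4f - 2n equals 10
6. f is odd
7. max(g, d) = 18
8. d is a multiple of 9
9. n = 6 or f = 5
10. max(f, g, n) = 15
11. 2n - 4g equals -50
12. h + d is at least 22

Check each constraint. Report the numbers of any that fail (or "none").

1. h + g = 7 + 15 = 22; 22 > 21  ✔
2. 5 / 5 = 1, so 5 divides 5  ✔
3. values 5 <= 15 <= 18  ✔
4. values 5 < 15 < 18  ✔
5. 4f - 2n = 4(5) - 2(5) = 10  ✔
6. f = 5 is odd  ✔
7. max(15, 18) = 18  ✔
8. 18 / 9 = 2, so 9 divides 18  ✔
9. n = 5 ≠ 6, but f = 5 = 5 (second disjunct)  ✔
10. max(5, 15, 5) = 15  ✔
11. 2n - 4g = 2(5) - 4(15) = -50  ✔
12. h + d = 7 + 18 = 25; 25 ≥ 22  ✔

No violations.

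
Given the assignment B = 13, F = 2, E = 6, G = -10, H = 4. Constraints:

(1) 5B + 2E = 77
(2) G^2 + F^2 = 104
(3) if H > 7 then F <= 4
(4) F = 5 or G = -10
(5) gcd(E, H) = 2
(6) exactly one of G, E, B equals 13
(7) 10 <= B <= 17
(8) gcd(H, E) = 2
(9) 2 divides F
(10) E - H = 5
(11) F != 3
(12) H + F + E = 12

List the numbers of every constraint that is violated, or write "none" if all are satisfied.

Constraint 10 is violated.

(1) 5B + 2E = 5(13) + 2(6) = 77 — satisfied.
(2) G^2 + F^2 = (-10)^2 + 2^2 = 100 + 4 = 104 — satisfied.
(3) H = 4, not > 7; antecedent false, conditional vacuously true — satisfied.
(4) F = 2 ≠ 5, but G = -10 = -10 (second disjunct) — satisfied.
(5) gcd(6, 4) = 2 — satisfied.
(6) G=-10, E=6, B=13; 1 of them equals 13 — satisfied.
(7) B = 13 lies in [10, 17] — satisfied.
(8) gcd(4, 6) = 2 — satisfied.
(9) 2 / 2 = 1, so 2 divides 2 — satisfied.
(10) E - H = 6 - 4 = 2, not 5 — violated.
(11) F = 2, and 2 ≠ 3 — satisfied.
(12) H + F + E = 4 + 2 + 6 = 12 — satisfied.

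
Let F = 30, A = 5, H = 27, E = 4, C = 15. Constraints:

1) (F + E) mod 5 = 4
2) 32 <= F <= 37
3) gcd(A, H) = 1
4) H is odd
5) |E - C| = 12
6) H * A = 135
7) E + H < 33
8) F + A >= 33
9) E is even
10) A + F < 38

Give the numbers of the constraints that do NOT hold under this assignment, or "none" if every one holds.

Constraints 2 and 5 do not hold.

1) F + E = 34; 34 mod 5 = 4  ✔
2) F = 30 is outside [32, 37]  ✘
3) gcd(5, 27) = 1  ✔
4) H = 27 is odd  ✔
5) |4 - 15| = 11, not 12  ✘
6) H * A = 27 * 5 = 135  ✔
7) E + H = 4 + 27 = 31; 31 < 33  ✔
8) F + A = 30 + 5 = 35; 35 ≥ 33  ✔
9) E = 4 is even  ✔
10) A + F = 5 + 30 = 35; 35 < 38  ✔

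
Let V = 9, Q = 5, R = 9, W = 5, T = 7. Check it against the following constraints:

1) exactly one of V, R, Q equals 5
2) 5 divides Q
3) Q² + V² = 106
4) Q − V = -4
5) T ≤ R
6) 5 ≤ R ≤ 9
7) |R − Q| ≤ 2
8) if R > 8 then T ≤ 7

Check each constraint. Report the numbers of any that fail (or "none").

1) V=9, R=9, Q=5; 1 of them equals 5 — holds.
2) 5 / 5 = 1, so 5 divides 5 — holds.
3) Q² + V² = 5² + 9² = 25 + 81 = 106 — holds.
4) Q − V = 5 − 9 = -4 — holds.
5) T = 7, R = 9; 7 ≤ 9 — holds.
6) R = 9 lies in [5, 9] — holds.
7) |9 − 5| = 4; 4 > 2, exceeds bound 2 — does not hold.
8) R = 9 > 8, so we need T ≤ 7; T = 7 ≤ 7 — holds.

Constraint 7 does not hold.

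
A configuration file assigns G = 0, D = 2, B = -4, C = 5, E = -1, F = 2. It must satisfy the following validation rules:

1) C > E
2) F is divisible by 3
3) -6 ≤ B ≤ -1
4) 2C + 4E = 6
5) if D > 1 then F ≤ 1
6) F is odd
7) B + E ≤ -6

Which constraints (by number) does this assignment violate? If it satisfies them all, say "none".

1) C = 5, E = -1; 5 > -1  holds
2) 2 = 3×0 + 2, so 3 does not divide 2  fails
3) B = -4 lies in [-6, -1]  holds
4) 2C + 4E = 2(5) + 4(-1) = 6  holds
5) D = 2 > 1, so we need F ≤ 1; but F = 2 > 1  fails
6) F = 2 is even  fails
7) B + E = -4 + (-1) = -5; -5 > -6, bound -6 not met  fails

Violated: 2, 5, 6, and 7.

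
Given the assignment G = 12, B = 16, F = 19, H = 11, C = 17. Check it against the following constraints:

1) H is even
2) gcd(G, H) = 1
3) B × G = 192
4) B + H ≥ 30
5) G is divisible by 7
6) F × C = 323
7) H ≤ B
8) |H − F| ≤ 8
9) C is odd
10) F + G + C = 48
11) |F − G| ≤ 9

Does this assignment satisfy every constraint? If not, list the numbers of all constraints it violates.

1) H = 11 is odd — does not hold.
2) gcd(12, 11) = 1 — holds.
3) B × G = 16 × 12 = 192 — holds.
4) B + H = 16 + 11 = 27; 27 < 30, bound 30 not met — does not hold.
5) 12 = 7×1 + 5, so 7 does not divide 12 — does not hold.
6) F × C = 19 × 17 = 323 — holds.
7) H = 11, B = 16; 11 ≤ 16 — holds.
8) |11 − 19| = 8; 8 ≤ 8 — holds.
9) C = 17 is odd — holds.
10) F + G + C = 19 + 12 + 17 = 48 — holds.
11) |19 − 12| = 7; 7 ≤ 9 — holds.

Constraints 1, 4, and 5 are violated.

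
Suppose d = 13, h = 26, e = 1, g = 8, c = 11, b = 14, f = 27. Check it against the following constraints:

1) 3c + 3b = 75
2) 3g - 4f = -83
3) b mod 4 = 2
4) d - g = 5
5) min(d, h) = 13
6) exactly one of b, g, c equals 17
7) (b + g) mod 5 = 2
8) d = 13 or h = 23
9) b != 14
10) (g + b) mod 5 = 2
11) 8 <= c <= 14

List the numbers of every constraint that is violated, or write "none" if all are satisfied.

1) 3c + 3b = 3(11) + 3(14) = 75 — holds.
2) 3g - 4f = 3(8) - 4(27) = -84, not -83 — does not hold.
3) 14 mod 4 = 2 — holds.
4) d - g = 13 - 8 = 5 — holds.
5) min(13, 26) = 13 — holds.
6) b=14, g=8, c=11; 0 of them equal 17, not exactly one — does not hold.
7) b + g = 22; 22 mod 5 = 2 — holds.
8) d = 13 = 13 (first disjunct) — holds.
9) b = 14, but 14 is required to differ — does not hold.
10) g + b = 22; 22 mod 5 = 2 — holds.
11) c = 11 lies in [8, 14] — holds.

Violated: 2, 6, and 9.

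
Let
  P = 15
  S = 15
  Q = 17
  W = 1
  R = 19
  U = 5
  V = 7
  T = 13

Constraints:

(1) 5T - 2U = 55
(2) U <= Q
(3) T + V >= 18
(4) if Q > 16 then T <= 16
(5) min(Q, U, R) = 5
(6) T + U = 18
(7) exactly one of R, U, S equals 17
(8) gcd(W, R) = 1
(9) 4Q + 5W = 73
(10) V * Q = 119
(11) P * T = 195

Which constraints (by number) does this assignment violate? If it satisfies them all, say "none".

No — constraint 7 is not satisfied.

(1) 5T - 2U = 5(13) - 2(5) = 55 — holds.
(2) U = 5, Q = 17; 5 ≤ 17 — holds.
(3) T + V = 13 + 7 = 20; 20 ≥ 18 — holds.
(4) Q = 17 > 16, so we need T ≤ 16; T = 13 ≤ 16 — holds.
(5) min(17, 5, 19) = 5 — holds.
(6) T + U = 13 + 5 = 18 — holds.
(7) R=19, U=5, S=15; 0 of them equal 17, not exactly one — does not hold.
(8) gcd(1, 19) = 1 — holds.
(9) 4Q + 5W = 4(17) + 5(1) = 73 — holds.
(10) V * Q = 7 * 17 = 119 — holds.
(11) P * T = 15 * 13 = 195 — holds.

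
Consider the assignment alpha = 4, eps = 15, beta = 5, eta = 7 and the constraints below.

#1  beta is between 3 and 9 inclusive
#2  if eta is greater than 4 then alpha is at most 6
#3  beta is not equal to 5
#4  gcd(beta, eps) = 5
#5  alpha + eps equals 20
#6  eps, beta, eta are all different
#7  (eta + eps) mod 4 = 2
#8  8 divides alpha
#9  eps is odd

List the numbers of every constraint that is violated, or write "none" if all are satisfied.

The assignment fails constraints 3, 5, 8.

#1 beta = 5 lies in [3, 9] — holds.
#2 eta = 7 > 4, so we need alpha ≤ 6; alpha = 4 ≤ 6 — holds.
#3 beta = 5, but 5 is required to differ — fails.
#4 gcd(5, 15) = 5 — holds.
#5 alpha + eps = 4 + 15 = 19, not 20 — fails.
#6 values 15, 5, 7 are pairwise distinct — holds.
#7 eta + eps = 22; 22 mod 4 = 2 — holds.
#8 4 = 8*0 + 4, so 8 does not divide 4 — fails.
#9 eps = 15 is odd — holds.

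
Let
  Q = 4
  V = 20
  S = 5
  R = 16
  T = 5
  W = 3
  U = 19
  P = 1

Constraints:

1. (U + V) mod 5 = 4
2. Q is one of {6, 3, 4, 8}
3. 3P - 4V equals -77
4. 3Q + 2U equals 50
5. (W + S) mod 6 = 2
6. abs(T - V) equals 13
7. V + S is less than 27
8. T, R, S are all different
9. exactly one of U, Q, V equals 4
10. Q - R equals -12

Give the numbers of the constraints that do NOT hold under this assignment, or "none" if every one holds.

1. U + V = 39; 39 mod 5 = 4  ✓
2. Q = 4 is in {6, 3, 4, 8}  ✓
3. 3P - 4V = 3(1) - 4(20) = -77  ✓
4. 3Q + 2U = 3(4) + 2(19) = 50  ✓
5. W + S = 8; 8 mod 6 = 2  ✓
6. abs(5 - 20) = 15, not 13  ✗
7. V + S = 20 + 5 = 25; 25 < 27  ✓
8. T = S = 5, not all different  ✗
9. U=19, Q=4, V=20; 1 of them equals 4  ✓
10. Q - R = 4 - 16 = -12  ✓

Violated: 6 and 8.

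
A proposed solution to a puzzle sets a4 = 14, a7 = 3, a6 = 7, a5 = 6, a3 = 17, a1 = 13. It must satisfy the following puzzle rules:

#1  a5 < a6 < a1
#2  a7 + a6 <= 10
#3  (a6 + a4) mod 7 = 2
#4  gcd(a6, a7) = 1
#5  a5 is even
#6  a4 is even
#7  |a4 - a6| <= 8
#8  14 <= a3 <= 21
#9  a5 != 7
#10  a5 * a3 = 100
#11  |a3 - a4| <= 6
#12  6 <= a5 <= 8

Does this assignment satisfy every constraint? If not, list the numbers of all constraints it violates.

Constraints 3 and 10 do not hold.

#1 values 6 < 7 < 13  yes
#2 a7 + a6 = 3 + 7 = 10; 10 ≤ 10  yes
#3 a6 + a4 = 21; 21 mod 7 = 0, not 2  no
#4 gcd(7, 3) = 1  yes
#5 a5 = 6 is even  yes
#6 a4 = 14 is even  yes
#7 |14 - 7| = 7; 7 ≤ 8  yes
#8 a3 = 17 lies in [14, 21]  yes
#9 a5 = 6, and 6 ≠ 7  yes
#10 a5 * a3 = 6 * 17 = 102, not 100  no
#11 |17 - 14| = 3; 3 ≤ 6  yes
#12 a5 = 6 lies in [6, 8]  yes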